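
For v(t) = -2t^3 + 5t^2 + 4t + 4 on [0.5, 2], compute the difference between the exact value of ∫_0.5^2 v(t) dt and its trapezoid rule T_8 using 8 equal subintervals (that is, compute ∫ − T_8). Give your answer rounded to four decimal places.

Exact integral: ∫_0.5^2 v(t) dt = 18.65625.
T_8 ≈ 18.634277.
Error ≈ 18.65625 − 18.634277 ≈ 0.0220.

0.0220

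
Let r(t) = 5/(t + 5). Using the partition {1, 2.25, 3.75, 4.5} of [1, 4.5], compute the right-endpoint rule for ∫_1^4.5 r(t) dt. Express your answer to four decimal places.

Subinterval widths: 1.25, 1.5, 0.75.
Right endpoints: 2.25, 3.75, 4.5.
r(2.25) = 20/29, r(3.75) = 4/7, r(4.5) = 10/19.
Sum = Σ Δt_i · r(t_i).
Sum ≈ 2.1139.

2.1139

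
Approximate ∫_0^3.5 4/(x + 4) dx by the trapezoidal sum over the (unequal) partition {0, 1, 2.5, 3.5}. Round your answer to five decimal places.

2.53590

Subinterval widths: 1, 1.5, 1.
f(0) = 1, f(1) = 0.8, f(2.5) = 8/13, f(3.5) = 8/15.
On each subinterval the trapezoid contributes (Δx_i/2)·[f(x_{i-1}) + f(x_i)].
Sum ≈ 2.53590.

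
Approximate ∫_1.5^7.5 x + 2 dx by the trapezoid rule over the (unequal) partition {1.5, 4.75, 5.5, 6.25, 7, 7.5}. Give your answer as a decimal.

Subinterval widths: 3.25, 0.75, 0.75, 0.75, 0.5.
f(1.5) = 3.5, f(4.75) = 6.75, f(5.5) = 7.5, f(6.25) = 8.25, f(7) = 9, f(7.5) = 9.5.
On each subinterval the trapezoid contributes (Δx_i/2)·[f(x_{i-1}) + f(x_i)].
Sum = 39.

39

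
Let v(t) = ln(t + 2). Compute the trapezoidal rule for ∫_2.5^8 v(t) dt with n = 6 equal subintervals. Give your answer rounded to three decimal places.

Δt = (8 − 2.5)/6 = 11/12.
v(2.5) ≈ 1.504, v(41/12) ≈ 1.689, v(13/3) ≈ 1.846, v(5.25) ≈ 1.981, v(37/6) ≈ 2.100, v(85/12) ≈ 2.206, v(8) ≈ 2.303.
T_6 = (Δt/2)·[v(t_0) + 2v(t_1) + ... + 2v(t_{5}) + v(t_6)].
Sum ≈ 10.749.

10.749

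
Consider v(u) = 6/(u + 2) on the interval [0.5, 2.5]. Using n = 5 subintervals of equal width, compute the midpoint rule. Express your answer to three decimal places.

Δu = (2.5 − 0.5)/5 = 0.4.
Midpoints: 0.7, 1.1, 1.5, 1.9, 2.3.
v(0.7) = 20/9, v(1.1) = 60/31, v(1.5) = 12/7, v(1.9) = 20/13, v(2.3) = 60/43.
Sum = Δu · [v(0.7) + v(1.1) + v(1.5) + v(1.9) + v(2.3)].
Sum ≈ 3.522.

3.522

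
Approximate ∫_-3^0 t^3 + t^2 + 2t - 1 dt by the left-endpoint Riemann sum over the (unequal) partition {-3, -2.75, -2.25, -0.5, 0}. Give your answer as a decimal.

-37.75390625

Subinterval widths: 0.25, 0.5, 1.75, 0.5.
Left endpoints: -3, -2.75, -2.25, -0.5.
f(-3) = -25, f(-2.75) = -19.734375, f(-2.25) = -11.828125, f(-0.5) = -1.875.
Sum = Σ Δt_i · f(t_i).
Sum = -37.75390625.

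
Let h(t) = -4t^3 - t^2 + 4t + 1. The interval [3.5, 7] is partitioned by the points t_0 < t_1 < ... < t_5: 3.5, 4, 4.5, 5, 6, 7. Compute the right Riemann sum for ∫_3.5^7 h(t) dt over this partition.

Subinterval widths: 0.5, 0.5, 0.5, 1, 1.
Right endpoints: 4, 4.5, 5, 6, 7.
h(4) = -255, h(4.5) = -365.75, h(5) = -504, h(6) = -875, h(7) = -1392.
Sum = Σ Δt_i · h(t_i).
Sum = -2829.375.

-2829.375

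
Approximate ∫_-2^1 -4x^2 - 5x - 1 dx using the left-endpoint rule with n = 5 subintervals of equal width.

Δx = (1 − (-2))/5 = 0.6.
Left endpoints: -2, -1.4, -0.8, -0.2, 0.4.
f(-2) = -7, f(-1.4) = -1.84, f(-0.8) = 0.44, f(-0.2) = -0.16, f(0.4) = -3.64.
Sum = Δx · [f(-2) + f(-1.4) + f(-0.8) + f(-0.2) + f(0.4)].
Sum = -7.32.

-7.32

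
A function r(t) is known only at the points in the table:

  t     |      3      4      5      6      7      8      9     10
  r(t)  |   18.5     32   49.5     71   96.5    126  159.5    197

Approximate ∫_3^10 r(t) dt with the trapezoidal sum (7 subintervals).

642.25

Δt = 1.
T_7 = (1/2)·[18.5 + 2·32 + 2·49.5 + 2·71 + 2·96.5 + 2·126 + 2·159.5 + 197] = 642.25.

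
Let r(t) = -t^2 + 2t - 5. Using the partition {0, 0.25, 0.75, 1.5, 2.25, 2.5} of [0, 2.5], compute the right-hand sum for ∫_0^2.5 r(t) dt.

-12.09375

Subinterval widths: 0.25, 0.5, 0.75, 0.75, 0.25.
Right endpoints: 0.25, 0.75, 1.5, 2.25, 2.5.
r(0.25) = -4.5625, r(0.75) = -4.0625, r(1.5) = -4.25, r(2.25) = -5.5625, r(2.5) = -6.25.
Sum = Σ Δt_i · r(t_i).
Sum = -12.09375.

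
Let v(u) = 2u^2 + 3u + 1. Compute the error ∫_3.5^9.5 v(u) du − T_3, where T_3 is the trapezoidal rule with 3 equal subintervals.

-8

Exact integral: ∫_3.5^9.5 v(u) du = 666.
T_3 = 674.
Error = 666 − 674 = -8.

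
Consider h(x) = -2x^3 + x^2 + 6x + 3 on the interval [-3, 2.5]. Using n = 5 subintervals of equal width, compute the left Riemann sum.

Δx = (2.5 − (-3))/5 = 1.1.
Left endpoints: -3, -1.9, -0.8, 0.3, 1.4.
h(-3) = 48, h(-1.9) = 8.928, h(-0.8) = -0.136, h(0.3) = 4.836, h(1.4) = 7.872.
Sum = Δx · [h(-3) + h(-1.9) + h(-0.8) + h(0.3) + h(1.4)].
Sum = 76.45.

76.45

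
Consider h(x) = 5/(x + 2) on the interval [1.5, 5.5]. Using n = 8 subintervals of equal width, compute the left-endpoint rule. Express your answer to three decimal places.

4.008

Δx = (5.5 − 1.5)/8 = 0.5.
Left endpoints: 1.5, 2, 2.5, 3, 3.5, 4, 4.5, 5.
h(1.5) = 10/7, h(2) = 1.25, h(2.5) = 10/9, h(3) = 1, h(3.5) = 10/11, h(4) = 5/6, h(4.5) = 10/13, h(5) = 5/7.
Sum = Δx · [h(1.5) + h(2) + h(2.5) + ...].
Sum ≈ 4.008.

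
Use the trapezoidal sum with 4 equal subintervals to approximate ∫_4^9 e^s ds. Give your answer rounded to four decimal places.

9070.1517

Δs = (9 − 4)/4 = 1.25.
f(4) ≈ 54.5982, f(5.25) ≈ 190.5663, f(6.5) ≈ 665.1416, f(7.75) ≈ 2321.5724, f(9) ≈ 8103.0839.
T_4 = (Δs/2)·[f(s_0) + 2f(s_1) + 2f(s_2) + 2f(s_3) + f(s_4)].
Sum ≈ 9070.1517.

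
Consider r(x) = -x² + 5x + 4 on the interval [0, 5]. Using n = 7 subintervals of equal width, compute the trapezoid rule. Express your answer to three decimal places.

40.408

Δx = (5 − 0)/7 = 5/7.
r(0) = 4, r(5/7) = 346/49, r(10/7) = 446/49, r(15/7) = 496/49, r(20/7) = 496/49, r(25/7) = 446/49, r(30/7) = 346/49, r(5) = 4.
T_7 = (Δx/2)·[r(x_0) + 2r(x_1) + ... + 2r(x_{6}) + r(x_7)].
Sum ≈ 40.408.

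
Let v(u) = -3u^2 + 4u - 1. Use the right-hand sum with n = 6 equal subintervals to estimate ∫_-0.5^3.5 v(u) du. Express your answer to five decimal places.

Δu = (3.5 − (-0.5))/6 = 2/3.
Right endpoints: 1/6, 5/6, 1.5, 13/6, 17/6, 3.5.
v(1/6) = -5/12, v(5/6) = 0.25, v(1.5) = -1.75, v(13/6) = -77/12, v(17/6) = -13.75, v(3.5) = -23.75.
Sum = Δu · [v(1/6) + v(5/6) + v(1.5) + ...].
Sum ≈ -30.55556.

-30.55556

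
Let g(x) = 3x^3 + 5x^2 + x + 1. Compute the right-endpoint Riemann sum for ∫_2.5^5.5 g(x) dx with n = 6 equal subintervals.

Δx = (5.5 − 2.5)/6 = 0.5.
Right endpoints: 3, 3.5, 4, 4.5, 5, 5.5.
g(3) = 130, g(3.5) = 194.375, g(4) = 277, g(4.5) = 380.125, g(5) = 506, g(5.5) = 656.875.
Sum = Δx · [g(3) + g(3.5) + g(4) + ...].
Sum = 1072.1875.

1072.1875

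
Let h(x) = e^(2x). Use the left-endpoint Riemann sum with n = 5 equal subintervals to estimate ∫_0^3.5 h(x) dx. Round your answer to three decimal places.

251.029

Δx = (3.5 − 0)/5 = 0.7.
Left endpoints: 0, 0.7, 1.4, 2.1, 2.8.
h(0) ≈ 1.000, h(0.7) ≈ 4.055, h(1.4) ≈ 16.445, h(2.1) ≈ 66.686, h(2.8) ≈ 270.426.
Sum = Δx · [h(0) + h(0.7) + h(1.4) + h(2.1) + h(2.8)].
Sum ≈ 251.029.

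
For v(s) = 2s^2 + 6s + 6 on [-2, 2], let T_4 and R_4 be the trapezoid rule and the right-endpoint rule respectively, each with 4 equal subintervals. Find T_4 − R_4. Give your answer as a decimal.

T_4 = 36.
R_4 = 48.
T_4 − R_4 = -12.

-12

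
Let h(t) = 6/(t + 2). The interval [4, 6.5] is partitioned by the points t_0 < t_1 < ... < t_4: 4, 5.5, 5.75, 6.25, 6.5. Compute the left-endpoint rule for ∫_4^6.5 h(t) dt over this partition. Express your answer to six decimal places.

Subinterval widths: 1.5, 0.25, 0.5, 0.25.
Left endpoints: 4, 5.5, 5.75, 6.25.
h(4) = 1, h(5.5) = 0.8, h(5.75) = 24/31, h(6.25) = 8/11.
Sum = Σ Δt_i · h(t_i).
Sum ≈ 2.268915.

2.268915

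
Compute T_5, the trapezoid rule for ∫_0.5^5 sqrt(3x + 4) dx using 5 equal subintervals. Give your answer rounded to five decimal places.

15.51805

Δx = (5 − 0.5)/5 = 0.9.
f(0.5) ≈ 2.34521, f(1.4) ≈ 2.86356, f(2.3) ≈ 3.30151, f(3.2) ≈ 3.68782, f(4.1) ≈ 4.03733, f(5) ≈ 4.35890.
T_5 = (Δx/2)·[f(x_0) + 2f(x_1) + ... + 2f(x_{4}) + f(x_5)].
Sum ≈ 15.51805.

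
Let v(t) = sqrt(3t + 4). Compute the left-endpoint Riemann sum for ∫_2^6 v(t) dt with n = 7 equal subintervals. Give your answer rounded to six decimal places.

15.462826

Δt = (6 − 2)/7 = 4/7.
Left endpoints: 2, 18/7, 22/7, 26/7, 30/7, 34/7, 38/7.
v(2) ≈ 3.162278, v(18/7) ≈ 3.422614, v(22/7) ≈ 3.664502, v(26/7) ≈ 3.891382, v(30/7) ≈ 4.105745, v(34/7) ≈ 4.309458, v(38/7) ≈ 4.503967.
Sum = Δt · [v(2) + v(18/7) + v(22/7) + ...].
Sum ≈ 15.462826.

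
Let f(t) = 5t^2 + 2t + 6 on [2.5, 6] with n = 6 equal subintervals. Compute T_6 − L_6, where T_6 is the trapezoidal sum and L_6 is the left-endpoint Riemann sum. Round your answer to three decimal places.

T_6 ≈ 385.70081.
L_6 ≈ 340.27373.
T_6 − L_6 ≈ 45.427.

45.427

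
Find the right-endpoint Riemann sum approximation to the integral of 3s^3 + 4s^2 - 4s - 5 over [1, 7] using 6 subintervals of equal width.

2767

Δs = (7 − 1)/6 = 1.
Right endpoints: 2, 3, 4, 5, 6, 7.
f(2) = 27, f(3) = 100, f(4) = 235, f(5) = 450, f(6) = 763, f(7) = 1192.
Sum = Δs · [f(2) + f(3) + f(4) + ...].
Sum = 2767.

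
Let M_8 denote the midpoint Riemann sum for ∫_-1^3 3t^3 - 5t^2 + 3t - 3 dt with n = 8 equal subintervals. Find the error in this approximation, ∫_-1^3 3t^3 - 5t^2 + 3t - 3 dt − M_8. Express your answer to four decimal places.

Exact integral: ∫_-1^3 f(t) dt ≈ 13.333333.
M_8 = 13.
Error ≈ 13.333333 − 13 ≈ 0.3333.

0.3333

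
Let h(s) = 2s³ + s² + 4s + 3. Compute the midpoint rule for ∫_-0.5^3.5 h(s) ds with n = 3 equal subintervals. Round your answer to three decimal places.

119.407

Δs = (3.5 − (-0.5))/3 = 4/3.
Midpoints: 1/6, 1.5, 17/6.
h(1/6) = 100/27, h(1.5) = 18, h(17/6) = 1832/27.
Sum = Δs · [h(1/6) + h(1.5) + h(17/6)].
Sum ≈ 119.407.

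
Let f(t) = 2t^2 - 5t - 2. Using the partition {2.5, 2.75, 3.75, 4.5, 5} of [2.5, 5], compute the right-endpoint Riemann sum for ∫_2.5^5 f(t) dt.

Subinterval widths: 0.25, 1, 0.75, 0.5.
Right endpoints: 2.75, 3.75, 4.5, 5.
f(2.75) = -0.625, f(3.75) = 7.375, f(4.5) = 16, f(5) = 23.
Sum = Σ Δt_i · f(t_i).
Sum = 30.71875.

30.71875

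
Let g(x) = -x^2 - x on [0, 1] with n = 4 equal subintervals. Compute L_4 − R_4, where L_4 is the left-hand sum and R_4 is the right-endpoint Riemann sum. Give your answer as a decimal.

L_4 = -0.59375.
R_4 = -1.09375.
L_4 − R_4 = 0.5.

0.5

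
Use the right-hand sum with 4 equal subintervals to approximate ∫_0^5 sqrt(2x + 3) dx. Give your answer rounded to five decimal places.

15.02445

Δx = (5 − 0)/4 = 1.25.
Right endpoints: 1.25, 2.5, 3.75, 5.
f(1.25) ≈ 2.34521, f(2.5) ≈ 2.82843, f(3.75) ≈ 3.24037, f(5) ≈ 3.60555.
Sum = Δx · [f(1.25) + f(2.5) + f(3.75) + f(5)].
Sum ≈ 15.02445.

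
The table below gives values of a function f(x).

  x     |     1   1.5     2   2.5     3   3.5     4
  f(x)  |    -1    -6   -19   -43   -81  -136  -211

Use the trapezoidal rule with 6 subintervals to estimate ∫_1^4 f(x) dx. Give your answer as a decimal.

Δx = 0.5.
T_6 = (0.5/2)·[(-1) + 2·(-6) + 2·(-19) + 2·(-43) + 2·(-81) + 2·(-136) + (-211)] = -195.5.

-195.5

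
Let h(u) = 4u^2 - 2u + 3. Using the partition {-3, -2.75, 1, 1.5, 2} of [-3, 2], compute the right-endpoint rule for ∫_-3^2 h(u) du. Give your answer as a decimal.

Subinterval widths: 0.25, 3.75, 0.5, 0.5.
Right endpoints: -2.75, 1, 1.5, 2.
h(-2.75) = 38.75, h(1) = 5, h(1.5) = 9, h(2) = 15.
Sum = Σ Δu_i · h(u_i).
Sum = 40.4375.

40.4375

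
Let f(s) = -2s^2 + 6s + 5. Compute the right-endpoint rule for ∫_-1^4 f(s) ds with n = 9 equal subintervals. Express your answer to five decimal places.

26.15226

Δs = (4 − (-1))/9 = 5/9.
Right endpoints: -4/9, 1/9, 2/3, 11/9, 16/9, 7/3, 26/9, 31/9, 4.
f(-4/9) = 157/81, f(1/9) = 457/81, f(2/3) = 73/9, f(11/9) = 757/81, f(16/9) = 757/81, f(7/3) = 73/9, f(26/9) = 457/81, f(31/9) = 157/81, f(4) = -3.
Sum = Δs · [f(-4/9) + f(1/9) + f(2/3) + ...].
Sum ≈ 26.15226.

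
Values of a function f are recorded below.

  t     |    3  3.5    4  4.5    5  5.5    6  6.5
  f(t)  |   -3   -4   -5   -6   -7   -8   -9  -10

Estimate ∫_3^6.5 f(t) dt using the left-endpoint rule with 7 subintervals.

-21

Δt = 0.5.
Sum = 0.5·[(-3) + (-4) + (-5) + (-6) + (-7) + (-8) + (-9)] = -21.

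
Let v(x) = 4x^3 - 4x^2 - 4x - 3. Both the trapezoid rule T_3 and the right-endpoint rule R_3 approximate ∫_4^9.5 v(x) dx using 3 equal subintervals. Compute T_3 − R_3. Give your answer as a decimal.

T_3 ≈ 6903.467593.
R_3 ≈ 9520.092593.
T_3 − R_3 = -2616.625.

-2616.625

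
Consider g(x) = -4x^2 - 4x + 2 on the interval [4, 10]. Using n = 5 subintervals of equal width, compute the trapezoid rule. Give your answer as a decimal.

Δx = (10 − 4)/5 = 1.2.
g(4) = -78, g(5.2) = -126.96, g(6.4) = -187.44, g(7.6) = -259.44, g(8.8) = -342.96, g(10) = -438.
T_5 = (Δx/2)·[g(x_0) + 2g(x_1) + ... + 2g(x_{4}) + g(x_5)].
Sum = -1409.76.

-1409.76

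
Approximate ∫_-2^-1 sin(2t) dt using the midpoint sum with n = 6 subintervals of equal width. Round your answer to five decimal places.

Δt = (-1 − (-2))/6 = 1/6.
Midpoints: -23/12, -1.75, -19/12, -17/12, -1.25, -13/12.
f(-23/12) ≈ 0.63788, f(-1.75) ≈ 0.35078, f(-19/12) ≈ 0.02507, f(-17/12) ≈ -0.30340, f(-1.25) ≈ -0.59847, f(-13/12) ≈ -0.82766.
Sum = Δt · [f(-23/12) + f(-1.75) + f(-19/12) + ...].
Sum ≈ -0.11930.

-0.11930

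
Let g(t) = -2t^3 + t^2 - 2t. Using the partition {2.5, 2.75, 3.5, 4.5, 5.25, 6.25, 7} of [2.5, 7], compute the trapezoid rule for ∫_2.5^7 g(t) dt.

Subinterval widths: 0.25, 0.75, 1, 0.75, 1, 0.75.
g(2.5) = -30, g(2.75) = -39.53125, g(3.5) = -80.5, g(4.5) = -171, g(5.25) = -272.34375, g(6.25) = -461.71875, g(7) = -651.
On each subinterval the trapezoid contributes (Δt_i/2)·[g(t_{i-1}) + g(t_i)].
Sum = -1130.0078125.

-1130.0078125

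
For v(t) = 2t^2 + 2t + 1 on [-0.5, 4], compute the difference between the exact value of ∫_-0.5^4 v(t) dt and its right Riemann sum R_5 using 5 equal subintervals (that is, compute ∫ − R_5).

Exact integral: ∫_-0.5^4 v(t) dt = 63.
R_5 = 82.44.
Error = 63 − 82.44 = -19.44.

-19.44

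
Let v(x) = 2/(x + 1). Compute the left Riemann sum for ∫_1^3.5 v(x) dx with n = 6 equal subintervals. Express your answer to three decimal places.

Δx = (3.5 − 1)/6 = 5/12.
Left endpoints: 1, 17/12, 11/6, 2.25, 8/3, 37/12.
v(1) = 1, v(17/12) = 24/29, v(11/6) = 12/17, v(2.25) = 8/13, v(8/3) = 6/11, v(37/12) = 24/49.
Sum = Δx · [v(1) + v(17/12) + v(11/6) + ...].
Sum ≈ 1.743.

1.743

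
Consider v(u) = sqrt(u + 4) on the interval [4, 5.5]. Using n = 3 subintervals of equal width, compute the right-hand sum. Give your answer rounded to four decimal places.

4.4988

Δu = (5.5 − 4)/3 = 0.5.
Right endpoints: 4.5, 5, 5.5.
v(4.5) ≈ 2.9155, v(5) ≈ 3.0000, v(5.5) ≈ 3.0822.
Sum = Δu · [v(4.5) + v(5) + v(5.5)].
Sum ≈ 4.4988.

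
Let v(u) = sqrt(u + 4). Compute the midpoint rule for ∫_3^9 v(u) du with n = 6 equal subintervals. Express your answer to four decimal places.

18.9034

Δu = (9 − 3)/6 = 1.
Midpoints: 3.5, 4.5, 5.5, 6.5, 7.5, 8.5.
v(3.5) ≈ 2.7386, v(4.5) ≈ 2.9155, v(5.5) ≈ 3.0822, v(6.5) ≈ 3.2404, v(7.5) ≈ 3.3912, v(8.5) ≈ 3.5355.
Sum = Δu · [v(3.5) + v(4.5) + v(5.5) + ...].
Sum ≈ 18.9034.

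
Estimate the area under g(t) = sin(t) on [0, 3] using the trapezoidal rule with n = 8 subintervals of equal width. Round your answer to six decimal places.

Δt = (3 − 0)/8 = 0.375.
g(0) ≈ 0.000000, g(0.375) ≈ 0.366273, g(0.75) ≈ 0.681639, g(1.125) ≈ 0.902268, g(1.5) ≈ 0.997495, g(1.875) ≈ 0.954086, g(2.25) ≈ 0.778073, g(2.625) ≈ 0.493920, g(3) ≈ 0.141120.
T_8 = (Δt/2)·[g(t_0) + 2g(t_1) + ... + 2g(t_{7}) + g(t_8)].
Sum ≈ 1.966617.

1.966617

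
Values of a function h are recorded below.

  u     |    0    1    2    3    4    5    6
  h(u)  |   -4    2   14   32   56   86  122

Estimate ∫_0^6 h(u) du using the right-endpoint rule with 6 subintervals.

Δu = 1.
Sum = 1·[2 + 14 + 32 + 56 + 86 + 122] = 312.

312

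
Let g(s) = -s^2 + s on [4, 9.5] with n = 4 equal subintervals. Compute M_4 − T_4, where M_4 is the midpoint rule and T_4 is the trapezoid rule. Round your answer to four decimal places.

M_4 ≈ -226.466797.
T_4 = -229.06640625.
M_4 − T_4 ≈ 2.5996.

2.5996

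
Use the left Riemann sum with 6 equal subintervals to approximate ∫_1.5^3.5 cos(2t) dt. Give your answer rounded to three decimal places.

Δt = (3.5 − 1.5)/6 = 1/3.
Left endpoints: 1.5, 11/6, 13/6, 2.5, 17/6, 19/6.
f(1.5) ≈ -0.990, f(11/6) ≈ -0.865, f(13/6) ≈ -0.370, f(2.5) ≈ 0.284, f(17/6) ≈ 0.816, f(19/6) ≈ 0.999.
Sum = Δt · [f(1.5) + f(11/6) + f(13/6) + ...].
Sum ≈ -0.042.

-0.042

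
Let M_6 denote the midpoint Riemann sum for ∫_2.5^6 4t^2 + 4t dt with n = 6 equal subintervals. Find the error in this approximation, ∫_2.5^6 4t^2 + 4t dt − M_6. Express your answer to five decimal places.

0.39699

Exact integral: ∫_2.5^6 f(t) dt ≈ 326.6666667.
M_6 ≈ 326.2696759.
Error ≈ 326.6666667 − 326.2696759 ≈ 0.39699.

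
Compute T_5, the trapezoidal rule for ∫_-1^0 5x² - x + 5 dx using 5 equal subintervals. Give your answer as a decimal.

7.2

Δx = (0 − (-1))/5 = 0.2.
f(-1) = 11, f(-0.8) = 9, f(-0.6) = 7.4, f(-0.4) = 6.2, f(-0.2) = 5.4, f(0) = 5.
T_5 = (Δx/2)·[f(x_0) + 2f(x_1) + ... + 2f(x_{4}) + f(x_5)].
Sum = 7.2.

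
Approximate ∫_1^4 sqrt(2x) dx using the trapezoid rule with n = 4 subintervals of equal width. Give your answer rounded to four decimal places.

6.5833

Δx = (4 − 1)/4 = 0.75.
f(1) ≈ 1.4142, f(1.75) ≈ 1.8708, f(2.5) ≈ 2.2361, f(3.25) ≈ 2.5495, f(4) ≈ 2.8284.
T_4 = (Δx/2)·[f(x_0) + 2f(x_1) + 2f(x_2) + 2f(x_3) + f(x_4)].
Sum ≈ 6.5833.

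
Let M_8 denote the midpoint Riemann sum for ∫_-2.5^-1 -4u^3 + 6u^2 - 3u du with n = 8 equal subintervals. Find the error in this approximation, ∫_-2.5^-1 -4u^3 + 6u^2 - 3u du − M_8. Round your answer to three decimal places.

Exact integral: ∫_-2.5^-1 f(u) du = 75.1875.
M_8 ≈ 75.06885.
Error ≈ 75.1875 − 75.06885 ≈ 0.119.

0.119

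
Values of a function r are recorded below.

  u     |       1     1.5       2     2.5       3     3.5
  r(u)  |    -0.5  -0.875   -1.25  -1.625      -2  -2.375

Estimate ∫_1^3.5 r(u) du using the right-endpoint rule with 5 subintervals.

Δu = 0.5.
Sum = 0.5·[(-0.875) + (-1.25) + (-1.625) + (-2) + (-2.375)] = -4.0625.

-4.0625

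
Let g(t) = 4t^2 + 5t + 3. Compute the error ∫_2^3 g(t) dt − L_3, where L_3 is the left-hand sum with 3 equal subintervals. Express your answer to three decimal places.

4.093

Exact integral: ∫_2^3 g(t) dt ≈ 40.83333.
L_3 ≈ 36.74074.
Error ≈ 40.83333 − 36.74074 ≈ 4.093.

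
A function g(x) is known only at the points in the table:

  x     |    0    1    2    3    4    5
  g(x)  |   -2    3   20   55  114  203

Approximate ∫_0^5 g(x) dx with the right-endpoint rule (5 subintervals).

395

Δx = 1.
Sum = 1·[3 + 20 + 55 + 114 + 203] = 395.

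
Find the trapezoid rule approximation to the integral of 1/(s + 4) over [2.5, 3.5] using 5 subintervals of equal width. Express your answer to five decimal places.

Δs = (3.5 − 2.5)/5 = 0.2.
f(2.5) = 2/13, f(2.7) = 10/67, f(2.9) = 10/69, f(3.1) = 10/71, f(3.3) = 10/73, f(3.5) = 2/15.
T_5 = (Δs/2)·[f(s_0) + 2f(s_1) + ... + 2f(s_{4}) + f(s_5)].
Sum ≈ 0.14312.

0.14312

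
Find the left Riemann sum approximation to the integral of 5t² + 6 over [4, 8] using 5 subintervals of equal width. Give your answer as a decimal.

676.8

Δt = (8 − 4)/5 = 0.8.
Left endpoints: 4, 4.8, 5.6, 6.4, 7.2.
f(4) = 86, f(4.8) = 121.2, f(5.6) = 162.8, f(6.4) = 210.8, f(7.2) = 265.2.
Sum = Δt · [f(4) + f(4.8) + f(5.6) + f(6.4) + f(7.2)].
Sum = 676.8.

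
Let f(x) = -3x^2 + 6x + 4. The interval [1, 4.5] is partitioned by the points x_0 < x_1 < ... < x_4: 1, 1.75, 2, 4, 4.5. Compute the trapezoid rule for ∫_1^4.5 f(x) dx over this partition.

-22.65625

Subinterval widths: 0.75, 0.25, 2, 0.5.
f(1) = 7, f(1.75) = 5.3125, f(2) = 4, f(4) = -20, f(4.5) = -29.75.
On each subinterval the trapezoid contributes (Δx_i/2)·[f(x_{i-1}) + f(x_i)].
Sum = -22.65625.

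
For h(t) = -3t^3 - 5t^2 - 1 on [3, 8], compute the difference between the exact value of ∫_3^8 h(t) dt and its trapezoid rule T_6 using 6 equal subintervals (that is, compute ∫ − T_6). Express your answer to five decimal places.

31.53935

Exact integral: ∫_3^8 h(t) dt ≈ -3824.5833333.
T_6 ≈ -3856.1226852.
Error ≈ -3824.5833333 − (-3856.1226852) ≈ 31.53935.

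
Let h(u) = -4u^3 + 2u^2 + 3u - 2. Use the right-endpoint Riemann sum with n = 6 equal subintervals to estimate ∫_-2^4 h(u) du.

-319

Δu = (4 − (-2))/6 = 1.
Right endpoints: -1, 0, 1, 2, 3, 4.
h(-1) = 1, h(0) = -2, h(1) = -1, h(2) = -20, h(3) = -83, h(4) = -214.
Sum = Δu · [h(-1) + h(0) + h(1) + ...].
Sum = -319.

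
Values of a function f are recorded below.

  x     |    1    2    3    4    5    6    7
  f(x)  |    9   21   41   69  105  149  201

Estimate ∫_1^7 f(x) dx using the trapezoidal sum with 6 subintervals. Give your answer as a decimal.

490

Δx = 1.
T_6 = (1/2)·[9 + 2·21 + 2·41 + 2·69 + 2·105 + 2·149 + 201] = 490.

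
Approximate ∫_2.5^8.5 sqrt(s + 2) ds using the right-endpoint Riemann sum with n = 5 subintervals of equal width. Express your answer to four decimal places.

Δs = (8.5 − 2.5)/5 = 1.2.
Right endpoints: 3.7, 4.9, 6.1, 7.3, 8.5.
f(3.7) ≈ 2.3875, f(4.9) ≈ 2.6268, f(6.1) ≈ 2.8460, f(7.3) ≈ 3.0496, f(8.5) ≈ 3.2404.
Sum = Δs · [f(3.7) + f(4.9) + f(6.1) + f(7.3) + f(8.5)].
Sum ≈ 16.9803.

16.9803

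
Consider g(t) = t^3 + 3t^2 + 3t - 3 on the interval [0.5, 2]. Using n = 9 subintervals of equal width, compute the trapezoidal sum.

13.03125

Δt = (2 − 0.5)/9 = 1/6.
g(0.5) = -0.625, g(2/3) = 17/27, g(5/6) = 467/216, g(1) = 4, g(7/6) = 1333/216, g(4/3) = 235/27, g(1.5) = 11.625, g(5/3) = 404/27, g(11/6) = 4049/216, g(2) = 23.
T_9 = (Δt/2)·[g(t_0) + 2g(t_1) + ... + 2g(t_{8}) + g(t_9)].
Sum = 13.03125.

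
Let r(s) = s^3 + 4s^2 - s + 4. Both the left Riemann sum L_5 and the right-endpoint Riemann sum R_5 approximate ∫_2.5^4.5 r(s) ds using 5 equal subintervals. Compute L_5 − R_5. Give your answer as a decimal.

L_5 = 169.29.
R_5 = 221.09.
L_5 − R_5 = -51.8.

-51.8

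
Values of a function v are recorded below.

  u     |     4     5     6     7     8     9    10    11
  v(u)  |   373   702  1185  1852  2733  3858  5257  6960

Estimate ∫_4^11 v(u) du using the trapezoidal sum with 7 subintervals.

Δu = 1.
T_7 = (1/2)·[373 + 2·702 + 2·1185 + 2·1852 + 2·2733 + 2·3858 + 2·5257 + 6960] = 19253.5.

19253.5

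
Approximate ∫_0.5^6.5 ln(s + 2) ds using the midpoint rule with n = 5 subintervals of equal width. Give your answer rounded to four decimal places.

9.9165

Δs = (6.5 − 0.5)/5 = 1.2.
Midpoints: 1.1, 2.3, 3.5, 4.7, 5.9.
f(1.1) ≈ 1.1314, f(2.3) ≈ 1.4586, f(3.5) ≈ 1.7047, f(4.7) ≈ 1.9021, f(5.9) ≈ 2.0669.
Sum = Δs · [f(1.1) + f(2.3) + f(3.5) + f(4.7) + f(5.9)].
Sum ≈ 9.9165.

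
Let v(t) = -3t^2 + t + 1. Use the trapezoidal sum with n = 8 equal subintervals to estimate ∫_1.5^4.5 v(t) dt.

-75.9609375

Δt = (4.5 − 1.5)/8 = 0.375.
v(1.5) = -4.25, v(1.875) = -7.671875, v(2.25) = -11.9375, v(2.625) = -17.046875, v(3) = -23, v(3.375) = -29.796875, v(3.75) = -37.4375, v(4.125) = -45.921875, v(4.5) = -55.25.
T_8 = (Δt/2)·[v(t_0) + 2v(t_1) + ... + 2v(t_{7}) + v(t_8)].
Sum = -75.9609375.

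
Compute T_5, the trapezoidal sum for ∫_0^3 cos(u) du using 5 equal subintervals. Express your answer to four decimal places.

Δu = (3 − 0)/5 = 0.6.
f(0) ≈ 1.0000, f(0.6) ≈ 0.8253, f(1.2) ≈ 0.3624, f(1.8) ≈ -0.2272, f(2.4) ≈ -0.7374, f(3) ≈ -0.9900.
T_5 = (Δu/2)·[f(u_0) + 2f(u_1) + ... + 2f(u_{4}) + f(u_5)].
Sum ≈ 0.1369.

0.1369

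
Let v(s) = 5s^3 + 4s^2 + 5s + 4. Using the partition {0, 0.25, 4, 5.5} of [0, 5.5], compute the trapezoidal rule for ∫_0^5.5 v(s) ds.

1820.9375

Subinterval widths: 0.25, 3.75, 1.5.
v(0) = 4, v(0.25) = 5.578125, v(4) = 408, v(5.5) = 984.375.
On each subinterval the trapezoid contributes (Δs_i/2)·[v(s_{i-1}) + v(s_i)].
Sum = 1820.9375.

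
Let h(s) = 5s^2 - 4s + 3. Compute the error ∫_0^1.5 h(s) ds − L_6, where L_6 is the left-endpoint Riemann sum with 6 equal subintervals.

Exact integral: ∫_0^1.5 h(s) ds = 5.625.
L_6 = 5.046875.
Error = 5.625 − 5.046875 = 0.578125.

0.578125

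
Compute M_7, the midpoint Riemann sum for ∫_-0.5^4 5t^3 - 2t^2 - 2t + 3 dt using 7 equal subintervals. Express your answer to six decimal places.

271.163744

Δt = (4 − (-0.5))/7 = 9/14.
Midpoints: -5/28, 13/28, 31/28, 1.75, 67/28, 85/28, 103/28.
f(-5/28) = 71671/21952, f(13/28) = 46993/21952, f(31/28) = 112387/21952, f(1.75) = 20.171875, f(67/28) = 1213231/21952, f(85/28) = 2598601/21952, f(103/28) = 4773883/21952.
Sum = Δt · [f(-5/28) + f(13/28) + f(31/28) + ...].
Sum ≈ 271.163744.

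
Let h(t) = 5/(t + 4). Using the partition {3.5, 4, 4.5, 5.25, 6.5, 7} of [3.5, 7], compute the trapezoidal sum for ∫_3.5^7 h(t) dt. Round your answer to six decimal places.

1.917657

Subinterval widths: 0.5, 0.5, 0.75, 1.25, 0.5.
h(3.5) = 2/3, h(4) = 0.625, h(4.5) = 10/17, h(5.25) = 20/37, h(6.5) = 10/21, h(7) = 5/11.
On each subinterval the trapezoid contributes (Δt_i/2)·[h(t_{i-1}) + h(t_i)].
Sum ≈ 1.917657.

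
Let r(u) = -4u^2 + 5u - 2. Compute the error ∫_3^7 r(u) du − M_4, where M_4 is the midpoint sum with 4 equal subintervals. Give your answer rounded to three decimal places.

-1.333

Exact integral: ∫_3^7 r(u) du ≈ -329.33333.
M_4 = -328.
Error ≈ -329.33333 − (-328) ≈ -1.333.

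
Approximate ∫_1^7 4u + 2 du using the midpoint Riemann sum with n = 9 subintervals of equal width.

Δu = (7 − 1)/9 = 2/3.
Midpoints: 4/3, 2, 8/3, 10/3, 4, 14/3, 16/3, 6, 20/3.
f(4/3) = 22/3, f(2) = 10, f(8/3) = 38/3, f(10/3) = 46/3, f(4) = 18, f(14/3) = 62/3, f(16/3) = 70/3, f(6) = 26, f(20/3) = 86/3.
Sum = Δu · [f(4/3) + f(2) + f(8/3) + ...].
Sum = 108.

108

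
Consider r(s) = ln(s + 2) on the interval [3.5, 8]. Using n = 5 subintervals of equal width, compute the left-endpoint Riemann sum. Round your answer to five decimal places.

Δs = (8 − 3.5)/5 = 0.9.
Left endpoints: 3.5, 4.4, 5.3, 6.2, 7.1.
r(3.5) ≈ 1.70475, r(4.4) ≈ 1.85630, r(5.3) ≈ 1.98787, r(6.2) ≈ 2.10413, r(7.1) ≈ 2.20827.
Sum = Δs · [r(3.5) + r(4.4) + r(5.3) + r(6.2) + r(7.1)].
Sum ≈ 8.87520.

8.87520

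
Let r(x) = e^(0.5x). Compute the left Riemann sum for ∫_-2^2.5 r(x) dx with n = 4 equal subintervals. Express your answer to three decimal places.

Δx = (2.5 − (-2))/4 = 1.125.
Left endpoints: -2, -0.875, 0.25, 1.375.
r(-2) ≈ 0.368, r(-0.875) ≈ 0.646, r(0.25) ≈ 1.133, r(1.375) ≈ 1.989.
Sum = Δx · [r(-2) + r(-0.875) + r(0.25) + r(1.375)].
Sum ≈ 4.652.

4.652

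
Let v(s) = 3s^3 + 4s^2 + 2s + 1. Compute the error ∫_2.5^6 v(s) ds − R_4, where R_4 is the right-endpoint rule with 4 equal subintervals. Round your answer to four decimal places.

-336.9867

Exact integral: ∫_2.5^6 v(s) ds ≈ 1243.119792.
R_4 ≈ 1580.106445.
Error ≈ 1243.119792 − 1580.106445 ≈ -336.9867.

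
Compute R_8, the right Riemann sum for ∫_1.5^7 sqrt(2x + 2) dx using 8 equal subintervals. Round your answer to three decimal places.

Δx = (7 − 1.5)/8 = 0.6875.
Right endpoints: 2.1875, 2.875, 3.5625, 4.25, 4.9375, 5.625, 6.3125, 7.
f(2.1875) ≈ 2.525, f(2.875) ≈ 2.784, f(3.5625) ≈ 3.021, f(4.25) ≈ 3.240, f(4.9375) ≈ 3.446, f(5.625) ≈ 3.640, f(6.3125) ≈ 3.824, f(7) ≈ 4.000.
Sum = Δx · [f(2.1875) + f(2.875) + f(3.5625) + ...].
Sum ≈ 18.205.

18.205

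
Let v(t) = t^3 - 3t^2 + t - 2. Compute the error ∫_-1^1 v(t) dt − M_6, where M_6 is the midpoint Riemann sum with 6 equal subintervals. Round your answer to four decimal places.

-0.0556

Exact integral: ∫_-1^1 v(t) dt = -6.
M_6 ≈ -5.944444.
Error ≈ -6 − (-5.944444) ≈ -0.0556.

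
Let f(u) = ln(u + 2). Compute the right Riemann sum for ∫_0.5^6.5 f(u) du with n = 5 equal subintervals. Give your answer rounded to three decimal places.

10.601

Δu = (6.5 − 0.5)/5 = 1.2.
Right endpoints: 1.7, 2.9, 4.1, 5.3, 6.5.
f(1.7) ≈ 1.308, f(2.9) ≈ 1.589, f(4.1) ≈ 1.808, f(5.3) ≈ 1.988, f(6.5) ≈ 2.140.
Sum = Δu · [f(1.7) + f(2.9) + f(4.1) + f(5.3) + f(6.5)].
Sum ≈ 10.601.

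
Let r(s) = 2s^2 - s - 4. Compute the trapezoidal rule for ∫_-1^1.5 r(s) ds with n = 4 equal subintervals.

Δs = (1.5 − (-1))/4 = 0.625.
r(-1) = -1, r(-0.375) = -3.34375, r(0.25) = -4.125, r(0.875) = -3.34375, r(1.5) = -1.
T_4 = (Δs/2)·[r(s_0) + 2r(s_1) + 2r(s_2) + 2r(s_3) + r(s_4)].
Sum = -7.3828125.

-7.3828125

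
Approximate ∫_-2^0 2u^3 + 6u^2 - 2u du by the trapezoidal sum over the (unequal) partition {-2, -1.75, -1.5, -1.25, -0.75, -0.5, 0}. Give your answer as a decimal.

12.0703125

Subinterval widths: 0.25, 0.25, 0.25, 0.5, 0.25, 0.5.
f(-2) = 12, f(-1.75) = 11.15625, f(-1.5) = 9.75, f(-1.25) = 7.96875, f(-0.75) = 4.03125, f(-0.5) = 2.25, f(0) = 0.
On each subinterval the trapezoid contributes (Δu_i/2)·[f(u_{i-1}) + f(u_i)].
Sum = 12.0703125.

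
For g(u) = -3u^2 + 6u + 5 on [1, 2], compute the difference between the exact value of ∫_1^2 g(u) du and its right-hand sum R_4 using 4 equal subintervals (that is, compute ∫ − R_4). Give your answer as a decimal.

0.40625

Exact integral: ∫_1^2 g(u) du = 7.
R_4 = 6.59375.
Error = 7 − 6.59375 = 0.40625.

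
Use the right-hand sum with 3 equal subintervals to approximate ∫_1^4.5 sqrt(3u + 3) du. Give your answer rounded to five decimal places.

12.54141

Δu = (4.5 − 1)/3 = 7/6.
Right endpoints: 13/6, 10/3, 4.5.
f(13/6) ≈ 3.08221, f(10/3) ≈ 3.60555, f(4.5) ≈ 4.06202.
Sum = Δu · [f(13/6) + f(10/3) + f(4.5)].
Sum ≈ 12.54141.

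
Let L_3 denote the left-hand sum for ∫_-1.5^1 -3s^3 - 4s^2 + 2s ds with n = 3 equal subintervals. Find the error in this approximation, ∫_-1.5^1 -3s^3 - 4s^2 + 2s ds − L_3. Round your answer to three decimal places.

-0.796

Exact integral: ∫_-1.5^1 f(s) ds ≈ -4.03646.
L_3 ≈ -3.24074.
Error ≈ -4.03646 − (-3.24074) ≈ -0.796.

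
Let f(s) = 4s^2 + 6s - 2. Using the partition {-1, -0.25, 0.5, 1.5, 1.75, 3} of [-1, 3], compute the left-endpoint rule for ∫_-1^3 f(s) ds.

Subinterval widths: 0.75, 0.75, 1, 0.25, 1.25.
Left endpoints: -1, -0.25, 0.5, 1.5, 1.75.
f(-1) = -4, f(-0.25) = -3.25, f(0.5) = 2, f(1.5) = 16, f(1.75) = 20.75.
Sum = Σ Δs_i · f(s_i).
Sum = 26.5.

26.5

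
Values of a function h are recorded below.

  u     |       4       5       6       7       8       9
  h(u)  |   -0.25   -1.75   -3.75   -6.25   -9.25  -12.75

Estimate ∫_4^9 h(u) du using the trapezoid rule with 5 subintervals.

Δu = 1.
T_5 = (1/2)·[(-0.25) + 2·(-1.75) + 2·(-3.75) + 2·(-6.25) + 2·(-9.25) + (-12.75)] = -27.5.

-27.5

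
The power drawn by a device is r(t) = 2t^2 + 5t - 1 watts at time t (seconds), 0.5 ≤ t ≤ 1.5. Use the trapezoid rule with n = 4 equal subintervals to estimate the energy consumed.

6.1875

Δt = (1.5 − 0.5)/4 = 0.25.
r(0.5) = 2, r(0.75) = 3.875, r(1) = 6, r(1.25) = 8.375, r(1.5) = 11.
T_4 = (Δt/2)·[r(t_0) + 2r(t_1) + 2r(t_2) + 2r(t_3) + r(t_4)].
Sum = 6.1875.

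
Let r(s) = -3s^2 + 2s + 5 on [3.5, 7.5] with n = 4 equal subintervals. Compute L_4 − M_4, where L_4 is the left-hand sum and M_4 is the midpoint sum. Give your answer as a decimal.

59

L_4 = -255.
M_4 = -314.
L_4 − M_4 = 59.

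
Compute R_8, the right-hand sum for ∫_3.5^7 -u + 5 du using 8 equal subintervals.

-1.640625

Δu = (7 − 3.5)/8 = 0.4375.
Right endpoints: 3.9375, 4.375, 4.8125, 5.25, 5.6875, 6.125, 6.5625, 7.
f(3.9375) = 1.0625, f(4.375) = 0.625, f(4.8125) = 0.1875, f(5.25) = -0.25, f(5.6875) = -0.6875, f(6.125) = -1.125, f(6.5625) = -1.5625, f(7) = -2.
Sum = Δu · [f(3.9375) + f(4.375) + f(4.8125) + ...].
Sum = -1.640625.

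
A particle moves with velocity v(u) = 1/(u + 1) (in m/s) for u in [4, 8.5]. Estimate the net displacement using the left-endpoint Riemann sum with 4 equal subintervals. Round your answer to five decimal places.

0.69817

Δu = (8.5 − 4)/4 = 1.125.
Left endpoints: 4, 5.125, 6.25, 7.375.
v(4) = 0.2, v(5.125) = 8/49, v(6.25) = 4/29, v(7.375) = 8/67.
Sum = Δu · [v(4) + v(5.125) + v(6.25) + v(7.375)].
Sum ≈ 0.69817.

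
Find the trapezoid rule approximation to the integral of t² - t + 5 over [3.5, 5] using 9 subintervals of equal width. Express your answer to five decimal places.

Δt = (5 − 3.5)/9 = 1/6.
f(3.5) = 13.75, f(11/3) = 133/9, f(23/6) = 571/36, f(4) = 17, f(25/6) = 655/36, f(13/3) = 175/9, f(4.5) = 20.75, f(14/3) = 199/9, f(29/6) = 847/36, f(5) = 25.
T_9 = (Δt/2)·[f(t_0) + 2f(t_1) + ... + 2f(t_{8}) + f(t_9)].
Sum ≈ 28.50694.

28.50694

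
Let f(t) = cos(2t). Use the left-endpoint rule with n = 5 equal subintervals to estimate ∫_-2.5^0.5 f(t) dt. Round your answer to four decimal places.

-0.1285

Δt = (0.5 − (-2.5))/5 = 0.6.
Left endpoints: -2.5, -1.9, -1.3, -0.7, -0.1.
f(-2.5) ≈ 0.2837, f(-1.9) ≈ -0.7910, f(-1.3) ≈ -0.8569, f(-0.7) ≈ 0.1700, f(-0.1) ≈ 0.9801.
Sum = Δt · [f(-2.5) + f(-1.9) + f(-1.3) + f(-0.7) + f(-0.1)].
Sum ≈ -0.1285.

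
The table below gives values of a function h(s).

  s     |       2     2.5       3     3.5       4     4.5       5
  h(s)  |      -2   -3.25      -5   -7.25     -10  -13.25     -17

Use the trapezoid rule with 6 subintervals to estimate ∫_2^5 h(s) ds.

-24.125

Δs = 0.5.
T_6 = (0.5/2)·[(-2) + 2·(-3.25) + 2·(-5) + 2·(-7.25) + 2·(-10) + 2·(-13.25) + (-17)] = -24.125.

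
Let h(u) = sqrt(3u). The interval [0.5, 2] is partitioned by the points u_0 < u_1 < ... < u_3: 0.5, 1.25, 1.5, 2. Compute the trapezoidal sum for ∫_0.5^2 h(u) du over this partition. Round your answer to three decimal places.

Subinterval widths: 0.75, 0.25, 0.5.
h(0.5) ≈ 1.225, h(1.25) ≈ 1.936, h(1.5) ≈ 2.121, h(2) ≈ 2.449.
On each subinterval the trapezoid contributes (Δu_i/2)·[h(u_{i-1}) + h(u_i)].
Sum ≈ 2.835.

2.835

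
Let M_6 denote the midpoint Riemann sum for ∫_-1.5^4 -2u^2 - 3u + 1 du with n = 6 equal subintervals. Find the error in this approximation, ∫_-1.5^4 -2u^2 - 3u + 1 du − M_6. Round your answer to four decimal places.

Exact integral: ∫_-1.5^4 f(u) du ≈ -60.041667.
M_6 ≈ -59.271412.
Error ≈ -60.041667 − (-59.271412) ≈ -0.7703.

-0.7703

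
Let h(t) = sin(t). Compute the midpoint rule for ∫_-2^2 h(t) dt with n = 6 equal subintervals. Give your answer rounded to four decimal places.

Δt = (2 − (-2))/6 = 2/3.
Midpoints: -5/3, -1, -1/3, 1/3, 1, 5/3.
h(-5/3) ≈ -0.9954, h(-1) ≈ -0.8415, h(-1/3) ≈ -0.3272, h(1/3) ≈ 0.3272, h(1) ≈ 0.8415, h(5/3) ≈ 0.9954.
Sum = Δt · [h(-5/3) + h(-1) + h(-1/3) + ...].
Sum ≈ 0.0000.

0.0000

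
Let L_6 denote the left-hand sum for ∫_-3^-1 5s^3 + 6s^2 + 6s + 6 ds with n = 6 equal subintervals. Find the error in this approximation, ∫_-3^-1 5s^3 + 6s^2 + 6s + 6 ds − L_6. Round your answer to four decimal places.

16.5556

Exact integral: ∫_-3^-1 f(s) ds = -60.
L_6 ≈ -76.555556.
Error ≈ -60 − (-76.555556) ≈ 16.5556.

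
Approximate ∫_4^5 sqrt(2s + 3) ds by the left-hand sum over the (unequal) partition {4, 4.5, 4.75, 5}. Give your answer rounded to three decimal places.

3.408

Subinterval widths: 0.5, 0.25, 0.25.
Left endpoints: 4, 4.5, 4.75.
f(4) ≈ 3.317, f(4.5) ≈ 3.464, f(4.75) ≈ 3.536.
Sum = Σ Δs_i · f(s_i).
Sum ≈ 3.408.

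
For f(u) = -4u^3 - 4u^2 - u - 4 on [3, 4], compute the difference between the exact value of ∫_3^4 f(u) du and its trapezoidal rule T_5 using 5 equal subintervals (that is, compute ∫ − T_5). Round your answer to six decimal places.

0.306667

Exact integral: ∫_3^4 f(u) du ≈ -231.83333333.
T_5 = -232.14.
Error ≈ -231.83333333 − (-232.14) ≈ 0.306667.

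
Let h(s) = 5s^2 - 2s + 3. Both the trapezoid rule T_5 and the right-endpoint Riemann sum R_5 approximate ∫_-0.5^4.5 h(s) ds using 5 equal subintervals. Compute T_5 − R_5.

-45

T_5 = 151.25.
R_5 = 196.25.
T_5 − R_5 = -45.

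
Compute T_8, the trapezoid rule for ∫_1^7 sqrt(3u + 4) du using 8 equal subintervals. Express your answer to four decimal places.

23.6497

Δu = (7 − 1)/8 = 0.75.
f(1) ≈ 2.6458, f(1.75) ≈ 3.0414, f(2.5) ≈ 3.3912, f(3.25) ≈ 3.7081, f(4) ≈ 4.0000, f(4.75) ≈ 4.2720, f(5.5) ≈ 4.5277, f(6.25) ≈ 4.7697, f(7) ≈ 5.0000.
T_8 = (Δu/2)·[f(u_0) + 2f(u_1) + ... + 2f(u_{7}) + f(u_8)].
Sum ≈ 23.6497.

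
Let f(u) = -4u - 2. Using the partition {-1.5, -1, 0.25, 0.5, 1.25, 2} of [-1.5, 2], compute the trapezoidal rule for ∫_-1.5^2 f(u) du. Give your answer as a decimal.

-10.5

Subinterval widths: 0.5, 1.25, 0.25, 0.75, 0.75.
f(-1.5) = 4, f(-1) = 2, f(0.25) = -3, f(0.5) = -4, f(1.25) = -7, f(2) = -10.
On each subinterval the trapezoid contributes (Δu_i/2)·[f(u_{i-1}) + f(u_i)].
Sum = -10.5.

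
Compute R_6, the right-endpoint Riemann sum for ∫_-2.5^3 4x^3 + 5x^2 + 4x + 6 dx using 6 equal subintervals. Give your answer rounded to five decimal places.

252.17245

Δx = (3 − (-2.5))/6 = 11/12.
Right endpoints: -19/12, -2/3, 0.25, 7/6, 25/12, 3.
f(-19/12) = -397/108, f(-2/3) = 118/27, f(0.25) = 7.375, f(7/6) = 2573/108, f(25/12) = 3899/54, f(3) = 171.
Sum = Δx · [f(-19/12) + f(-2/3) + f(0.25) + ...].
Sum ≈ 252.17245.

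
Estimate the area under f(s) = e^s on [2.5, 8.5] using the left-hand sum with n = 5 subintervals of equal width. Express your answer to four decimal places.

Δs = (8.5 − 2.5)/5 = 1.2.
Left endpoints: 2.5, 3.7, 4.9, 6.1, 7.3.
f(2.5) ≈ 12.1825, f(3.7) ≈ 40.4473, f(4.9) ≈ 134.2898, f(6.1) ≈ 445.8578, f(7.3) ≈ 1480.2999.
Sum = Δs · [f(2.5) + f(3.7) + f(4.9) + f(6.1) + f(7.3)].
Sum ≈ 2535.6927.

2535.6927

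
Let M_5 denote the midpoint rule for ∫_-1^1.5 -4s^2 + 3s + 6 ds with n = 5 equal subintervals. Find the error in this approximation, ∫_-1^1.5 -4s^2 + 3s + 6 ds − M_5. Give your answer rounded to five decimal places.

-0.20833

Exact integral: ∫_-1^1.5 f(s) ds ≈ 11.0416667.
M_5 = 11.25.
Error ≈ 11.0416667 − 11.25 ≈ -0.20833.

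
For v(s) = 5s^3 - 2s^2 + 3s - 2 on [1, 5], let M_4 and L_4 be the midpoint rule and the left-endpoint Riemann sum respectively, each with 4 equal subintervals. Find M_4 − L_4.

M_4 = 711.
L_4 = 462.
M_4 − L_4 = 249.

249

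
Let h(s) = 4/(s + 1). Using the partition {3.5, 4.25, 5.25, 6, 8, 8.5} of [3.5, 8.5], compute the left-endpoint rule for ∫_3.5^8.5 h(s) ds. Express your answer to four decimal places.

3.2737

Subinterval widths: 0.75, 1, 0.75, 2, 0.5.
Left endpoints: 3.5, 4.25, 5.25, 6, 8.
h(3.5) = 8/9, h(4.25) = 16/21, h(5.25) = 0.64, h(6) = 4/7, h(8) = 4/9.
Sum = Σ Δs_i · h(s_i).
Sum ≈ 3.2737.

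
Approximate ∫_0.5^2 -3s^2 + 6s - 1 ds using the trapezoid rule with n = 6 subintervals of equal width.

1.828125

Δs = (2 − 0.5)/6 = 0.25.
f(0.5) = 1.25, f(0.75) = 1.8125, f(1) = 2, f(1.25) = 1.8125, f(1.5) = 1.25, f(1.75) = 0.3125, f(2) = -1.
T_6 = (Δs/2)·[f(s_0) + 2f(s_1) + ... + 2f(s_{5}) + f(s_6)].
Sum = 1.828125.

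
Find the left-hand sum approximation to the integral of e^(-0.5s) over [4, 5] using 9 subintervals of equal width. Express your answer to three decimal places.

0.109

Δs = (5 − 4)/9 = 1/9.
Left endpoints: 4, 37/9, 38/9, 13/3, 40/9, 41/9, 14/3, 43/9, 44/9.
f(4) ≈ 0.135, f(37/9) ≈ 0.128, f(38/9) ≈ 0.121, f(13/3) ≈ 0.115, f(40/9) ≈ 0.108, f(41/9) ≈ 0.103, f(14/3) ≈ 0.097, f(43/9) ≈ 0.092, f(44/9) ≈ 0.087.
Sum = Δs · [f(4) + f(37/9) + f(38/9) + ...].
Sum ≈ 0.109.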